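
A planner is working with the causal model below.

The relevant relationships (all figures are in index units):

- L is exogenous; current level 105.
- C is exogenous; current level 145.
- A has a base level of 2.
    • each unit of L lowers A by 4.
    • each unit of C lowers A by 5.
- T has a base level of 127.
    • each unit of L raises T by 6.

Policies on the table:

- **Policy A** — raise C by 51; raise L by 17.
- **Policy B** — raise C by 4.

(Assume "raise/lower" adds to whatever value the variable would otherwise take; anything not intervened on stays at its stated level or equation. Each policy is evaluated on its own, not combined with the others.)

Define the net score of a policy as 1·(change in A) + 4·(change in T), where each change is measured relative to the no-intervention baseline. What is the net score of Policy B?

Baseline:
  L = 105
  C = 145
  A = 2 − 4·105 − 5·145 = -1143
  T = 127 + 6·105 = 757
Policy B (C + 4):
  L = 105
  C = 145 + 4 = 149
  A = 2 − 4·105 − 5·149 = -1163
  T = 127 + 6·105 = 757
ΔA = -1163 − (-1143) = -20; ΔT = 757 − 757 = 0
Score = 1·(-20) + 4·0 = -20

-20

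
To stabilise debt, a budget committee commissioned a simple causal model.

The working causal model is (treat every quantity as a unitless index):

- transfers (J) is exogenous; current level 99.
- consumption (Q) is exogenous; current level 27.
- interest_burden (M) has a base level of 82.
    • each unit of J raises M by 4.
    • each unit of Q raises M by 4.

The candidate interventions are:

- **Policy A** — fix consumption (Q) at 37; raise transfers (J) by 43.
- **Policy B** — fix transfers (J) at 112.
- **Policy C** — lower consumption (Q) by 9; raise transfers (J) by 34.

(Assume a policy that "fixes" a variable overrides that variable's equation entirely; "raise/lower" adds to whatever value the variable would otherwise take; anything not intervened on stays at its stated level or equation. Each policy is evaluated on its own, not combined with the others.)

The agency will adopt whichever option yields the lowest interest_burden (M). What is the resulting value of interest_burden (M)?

638

Policy A (Q := 37, J + 43):
  J = 99 + 43 = 142
  Q = 37
  M = 82 + 4·142 + 4·37 = 798
Policy B (J := 112):
  J = 112
  Q = 27
  M = 82 + 4·112 + 4·27 = 638
Policy C (Q − 9, J + 34):
  J = 99 + 34 = 133
  Q = 27 − 9 = 18
  M = 82 + 4·133 + 4·18 = 686
Comparing — Policy A: M=798, Policy B: M=638, Policy C: M=686. Lowest is 638 (Policy B).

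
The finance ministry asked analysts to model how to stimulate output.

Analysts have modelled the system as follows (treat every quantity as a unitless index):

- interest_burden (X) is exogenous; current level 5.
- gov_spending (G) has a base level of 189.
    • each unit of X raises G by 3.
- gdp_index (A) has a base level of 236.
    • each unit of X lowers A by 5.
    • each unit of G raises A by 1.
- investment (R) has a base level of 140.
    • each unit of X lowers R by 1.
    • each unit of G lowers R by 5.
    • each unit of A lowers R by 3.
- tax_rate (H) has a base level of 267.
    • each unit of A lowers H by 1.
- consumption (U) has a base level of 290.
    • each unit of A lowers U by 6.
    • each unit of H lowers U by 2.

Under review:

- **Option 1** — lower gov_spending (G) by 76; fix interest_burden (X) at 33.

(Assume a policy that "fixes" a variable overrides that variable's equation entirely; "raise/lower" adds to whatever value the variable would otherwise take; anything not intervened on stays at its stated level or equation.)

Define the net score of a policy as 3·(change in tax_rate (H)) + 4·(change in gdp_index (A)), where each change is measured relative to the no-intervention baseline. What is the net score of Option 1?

-132

Baseline:
  X = 5
  G = 189 + 3·5 = 204
  A = 236 − 5·5 + 204 = 415
  H = 267 − 415 = -148
Option 1 (G − 76, X := 33):
  X = 33
  G = 189 + 3·33 (−76 from intervention) = 212
  A = 236 − 5·33 + 212 = 283
  H = 267 − 283 = -16
ΔH = -16 − (-148) = 132; ΔA = 283 − 415 = -132
Score = 3·132 + 4·(-132) = -132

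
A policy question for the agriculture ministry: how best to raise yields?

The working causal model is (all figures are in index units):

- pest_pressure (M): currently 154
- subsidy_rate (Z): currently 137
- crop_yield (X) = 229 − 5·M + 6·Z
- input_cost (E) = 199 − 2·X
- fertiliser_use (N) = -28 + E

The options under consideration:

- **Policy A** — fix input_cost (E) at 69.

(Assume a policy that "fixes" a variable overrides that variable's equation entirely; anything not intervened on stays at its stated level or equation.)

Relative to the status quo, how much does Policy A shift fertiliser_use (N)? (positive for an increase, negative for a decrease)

432

Baseline:
  M = 154
  Z = 137
  X = 229 − 5·154 + 6·137 = 281
  E = 199 − 2·281 = -363
  N = -28 + (-363) = -391
Policy A (E := 69):
  M = 154
  Z = 137
  X = 229 − 5·154 + 6·137 = 281
  E = 69
  N = -28 + 69 = 41
Change in N: 41 − (-391) = 432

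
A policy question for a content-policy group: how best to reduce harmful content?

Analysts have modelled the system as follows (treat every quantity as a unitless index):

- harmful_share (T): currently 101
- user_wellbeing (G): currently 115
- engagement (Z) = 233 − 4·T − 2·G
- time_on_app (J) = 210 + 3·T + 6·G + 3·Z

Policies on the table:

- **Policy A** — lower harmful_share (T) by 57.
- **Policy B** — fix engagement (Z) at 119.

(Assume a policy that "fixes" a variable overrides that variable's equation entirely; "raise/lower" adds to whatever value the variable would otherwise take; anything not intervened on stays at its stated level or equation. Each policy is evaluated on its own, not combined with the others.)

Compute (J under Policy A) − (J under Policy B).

-1047

Policy A (T − 57):
  T = 101 − 57 = 44
  G = 115
  Z = 233 − 4·44 − 2·115 = -173
  J = 210 + 3·44 + 6·115 + 3·(-173) = 513
Policy B (Z := 119):
  T = 101
  G = 115
  Z = 119
  J = 210 + 3·101 + 6·115 + 3·119 = 1560
J: 513 − 1560 = -1047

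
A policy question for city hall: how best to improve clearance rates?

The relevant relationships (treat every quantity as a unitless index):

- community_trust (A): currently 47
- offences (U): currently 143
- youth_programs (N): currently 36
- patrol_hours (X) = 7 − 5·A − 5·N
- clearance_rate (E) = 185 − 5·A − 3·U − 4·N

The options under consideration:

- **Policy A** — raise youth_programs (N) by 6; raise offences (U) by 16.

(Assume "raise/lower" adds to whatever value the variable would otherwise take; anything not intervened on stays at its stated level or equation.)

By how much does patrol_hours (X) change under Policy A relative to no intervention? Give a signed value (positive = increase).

-30

Baseline:
  A = 47
  N = 36
  X = 7 − 5·47 − 5·36 = -408
Policy A (N + 6, U + 16):
  A = 47
  N = 36 + 6 = 42
  X = 7 − 5·47 − 5·42 = -438
Change in X: -438 − (-408) = -30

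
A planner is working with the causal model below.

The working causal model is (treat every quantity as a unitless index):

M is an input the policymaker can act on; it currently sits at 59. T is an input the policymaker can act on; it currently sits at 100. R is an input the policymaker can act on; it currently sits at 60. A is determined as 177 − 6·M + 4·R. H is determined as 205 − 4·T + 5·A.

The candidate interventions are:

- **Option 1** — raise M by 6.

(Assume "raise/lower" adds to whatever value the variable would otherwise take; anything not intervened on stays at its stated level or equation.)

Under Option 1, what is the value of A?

Option 1 (M + 6):
  M = 59 + 6 = 65
  R = 60
  A = 177 − 6·65 + 4·60 = 27

27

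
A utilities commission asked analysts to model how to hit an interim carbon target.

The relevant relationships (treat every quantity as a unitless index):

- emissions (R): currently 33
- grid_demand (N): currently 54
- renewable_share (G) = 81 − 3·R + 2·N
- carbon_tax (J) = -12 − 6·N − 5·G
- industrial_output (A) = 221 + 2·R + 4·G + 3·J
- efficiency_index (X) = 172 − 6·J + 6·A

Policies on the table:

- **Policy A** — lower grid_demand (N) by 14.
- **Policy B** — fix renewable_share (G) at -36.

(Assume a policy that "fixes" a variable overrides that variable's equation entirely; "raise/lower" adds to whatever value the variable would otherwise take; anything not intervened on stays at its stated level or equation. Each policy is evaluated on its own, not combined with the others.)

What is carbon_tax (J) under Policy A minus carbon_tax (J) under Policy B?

-406

Policy A (N − 14):
  R = 33
  N = 54 − 14 = 40
  G = 81 − 3·33 + 2·40 = 62
  J = -12 − 6·40 − 5·62 = -562
Policy B (G := -36):
  R = 33
  N = 54
  G = -36
  J = -12 − 6·54 − 5·(-36) = -156
J: -562 − (-156) = -406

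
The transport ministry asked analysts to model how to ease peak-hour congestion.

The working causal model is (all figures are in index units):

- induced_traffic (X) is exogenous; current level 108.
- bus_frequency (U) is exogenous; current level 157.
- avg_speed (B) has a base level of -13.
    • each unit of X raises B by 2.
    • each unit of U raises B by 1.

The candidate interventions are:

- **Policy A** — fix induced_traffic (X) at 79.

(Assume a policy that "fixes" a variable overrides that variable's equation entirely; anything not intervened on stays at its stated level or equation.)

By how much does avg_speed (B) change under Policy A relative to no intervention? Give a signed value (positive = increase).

-58

Baseline:
  X = 108
  U = 157
  B = -13 + 2·108 + 157 = 360
Policy A (X := 79):
  X = 79
  U = 157
  B = -13 + 2·79 + 157 = 302
Change in B: 302 − 360 = -58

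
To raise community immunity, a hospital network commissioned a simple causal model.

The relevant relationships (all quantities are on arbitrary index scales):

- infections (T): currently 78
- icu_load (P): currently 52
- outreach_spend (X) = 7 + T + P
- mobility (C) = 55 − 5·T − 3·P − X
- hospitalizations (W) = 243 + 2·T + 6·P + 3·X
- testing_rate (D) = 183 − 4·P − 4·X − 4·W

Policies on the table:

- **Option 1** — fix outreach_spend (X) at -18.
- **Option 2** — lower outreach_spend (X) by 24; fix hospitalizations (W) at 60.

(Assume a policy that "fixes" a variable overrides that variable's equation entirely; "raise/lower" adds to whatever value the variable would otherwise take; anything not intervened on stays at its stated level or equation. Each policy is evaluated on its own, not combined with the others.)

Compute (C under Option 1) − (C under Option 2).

131

Option 1 (X := -18):
  T = 78
  P = 52
  X = -18
  C = 55 − 5·78 − 3·52 − (-18) = -473
Option 2 (X − 24, W := 60):
  T = 78
  P = 52
  X = 7 + 78 + 52 (−24 from intervention) = 113
  C = 55 − 5·78 − 3·52 − 113 = -604
C: -473 − (-604) = 131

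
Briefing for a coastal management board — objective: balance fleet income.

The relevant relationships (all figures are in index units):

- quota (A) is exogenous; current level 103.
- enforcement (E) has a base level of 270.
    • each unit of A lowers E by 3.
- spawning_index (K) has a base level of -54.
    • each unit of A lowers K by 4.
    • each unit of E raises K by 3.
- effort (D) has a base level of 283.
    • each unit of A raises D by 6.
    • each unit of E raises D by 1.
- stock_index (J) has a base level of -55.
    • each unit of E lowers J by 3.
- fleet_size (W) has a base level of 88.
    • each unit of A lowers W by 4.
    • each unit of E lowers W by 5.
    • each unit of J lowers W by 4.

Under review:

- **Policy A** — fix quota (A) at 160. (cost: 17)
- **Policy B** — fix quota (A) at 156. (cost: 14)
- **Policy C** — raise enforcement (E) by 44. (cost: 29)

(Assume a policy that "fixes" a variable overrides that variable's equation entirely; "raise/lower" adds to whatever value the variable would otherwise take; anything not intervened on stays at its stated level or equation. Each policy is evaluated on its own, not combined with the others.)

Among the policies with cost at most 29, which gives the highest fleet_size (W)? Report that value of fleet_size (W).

-69

Policy A (A := 160):
  A = 160
  E = 270 − 3·160 = -210
  J = -55 − 3·(-210) = 575
  W = 88 − 4·160 − 5·(-210) − 4·575 = -1802
Policy B (A := 156):
  A = 156
  E = 270 − 3·156 = -198
  J = -55 − 3·(-198) = 539
  W = 88 − 4·156 − 5·(-198) − 4·539 = -1702
Policy C (E + 44):
  A = 103
  E = 270 − 3·103 (+44 from intervention) = 5
  J = -55 − 3·5 = -70
  W = 88 − 4·103 − 5·5 − 4·(-70) = -69
Comparing — Policy A: W=-1802, Policy B: W=-1702, Policy C: W=-69. Highest is -69 (Policy C).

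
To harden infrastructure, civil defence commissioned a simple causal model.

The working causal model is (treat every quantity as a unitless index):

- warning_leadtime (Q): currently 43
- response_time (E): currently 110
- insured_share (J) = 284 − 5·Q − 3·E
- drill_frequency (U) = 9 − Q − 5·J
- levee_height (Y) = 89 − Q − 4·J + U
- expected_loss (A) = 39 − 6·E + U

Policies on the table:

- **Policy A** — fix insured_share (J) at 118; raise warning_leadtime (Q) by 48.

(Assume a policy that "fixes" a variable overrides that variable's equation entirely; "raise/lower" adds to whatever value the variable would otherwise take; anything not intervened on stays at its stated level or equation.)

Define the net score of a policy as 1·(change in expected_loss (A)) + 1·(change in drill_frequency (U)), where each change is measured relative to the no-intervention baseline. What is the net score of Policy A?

-3886

Baseline:
  Q = 43
  E = 110
  J = 284 − 5·43 − 3·110 = -261
  U = 9 − 43 − 5·(-261) = 1271
  A = 39 − 6·110 + 1271 = 650
Policy A (J := 118, Q + 48):
  Q = 43 + 48 = 91
  E = 110
  J = 118
  U = 9 − 91 − 5·118 = -672
  A = 39 − 6·110 + (-672) = -1293
ΔA = -1293 − 650 = -1943; ΔU = -672 − 1271 = -1943
Score = 1·(-1943) + 1·(-1943) = -3886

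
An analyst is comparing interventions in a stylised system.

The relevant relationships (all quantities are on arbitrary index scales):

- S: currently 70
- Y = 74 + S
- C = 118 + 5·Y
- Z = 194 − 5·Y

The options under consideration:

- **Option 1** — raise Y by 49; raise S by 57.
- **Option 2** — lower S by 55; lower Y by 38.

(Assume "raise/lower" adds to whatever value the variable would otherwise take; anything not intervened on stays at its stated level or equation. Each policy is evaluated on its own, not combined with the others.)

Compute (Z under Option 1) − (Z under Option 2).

Option 1 (Y + 49, S + 57):
  S = 70 + 57 = 127
  Y = 74 + 127 (+49 from intervention) = 250
  Z = 194 − 5·250 = -1056
Option 2 (S − 55, Y − 38):
  S = 70 − 55 = 15
  Y = 74 + 15 (−38 from intervention) = 51
  Z = 194 − 5·51 = -61
Z: -1056 − (-61) = -995

-995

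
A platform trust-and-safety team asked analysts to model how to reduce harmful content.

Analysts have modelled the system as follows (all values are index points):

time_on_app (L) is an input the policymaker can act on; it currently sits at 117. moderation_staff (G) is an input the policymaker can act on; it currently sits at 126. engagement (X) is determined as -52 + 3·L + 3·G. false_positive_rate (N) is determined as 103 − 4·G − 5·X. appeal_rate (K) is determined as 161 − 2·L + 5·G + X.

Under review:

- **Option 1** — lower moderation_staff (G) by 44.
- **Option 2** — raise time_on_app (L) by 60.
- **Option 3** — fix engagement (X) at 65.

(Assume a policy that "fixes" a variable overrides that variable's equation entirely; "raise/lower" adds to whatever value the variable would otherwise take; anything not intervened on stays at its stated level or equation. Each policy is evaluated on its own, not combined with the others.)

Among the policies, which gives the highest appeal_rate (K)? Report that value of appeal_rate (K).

1294

Option 1 (G − 44):
  L = 117
  G = 126 − 44 = 82
  X = -52 + 3·117 + 3·82 = 545
  K = 161 − 2·117 + 5·82 + 545 = 882
Option 2 (L + 60):
  L = 117 + 60 = 177
  G = 126
  X = -52 + 3·177 + 3·126 = 857
  K = 161 − 2·177 + 5·126 + 857 = 1294
Option 3 (X := 65):
  L = 117
  G = 126
  X = 65
  K = 161 − 2·117 + 5·126 + 65 = 622
Comparing — Option 1: K=882, Option 2: K=1294, Option 3: K=622. Highest is 1294 (Option 2).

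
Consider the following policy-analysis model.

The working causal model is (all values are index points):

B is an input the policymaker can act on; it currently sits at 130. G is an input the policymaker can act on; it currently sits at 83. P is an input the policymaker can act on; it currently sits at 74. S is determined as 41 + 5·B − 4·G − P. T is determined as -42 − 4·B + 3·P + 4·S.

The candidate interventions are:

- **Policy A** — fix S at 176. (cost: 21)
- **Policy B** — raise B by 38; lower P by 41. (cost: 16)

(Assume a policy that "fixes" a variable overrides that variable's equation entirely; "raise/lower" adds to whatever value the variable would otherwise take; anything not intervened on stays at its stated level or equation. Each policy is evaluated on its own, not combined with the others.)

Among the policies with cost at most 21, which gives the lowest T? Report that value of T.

Policy A (S := 176):
  B = 130
  G = 83
  P = 74
  S = 176
  T = -42 − 4·130 + 3·74 + 4·176 = 364
Policy B (B + 38, P − 41):
  B = 130 + 38 = 168
  G = 83
  P = 74 − 41 = 33
  S = 41 + 5·168 − 4·83 − 33 = 516
  T = -42 − 4·168 + 3·33 + 4·516 = 1449
Comparing — Policy A: T=364, Policy B: T=1449. Lowest is 364 (Policy A).

364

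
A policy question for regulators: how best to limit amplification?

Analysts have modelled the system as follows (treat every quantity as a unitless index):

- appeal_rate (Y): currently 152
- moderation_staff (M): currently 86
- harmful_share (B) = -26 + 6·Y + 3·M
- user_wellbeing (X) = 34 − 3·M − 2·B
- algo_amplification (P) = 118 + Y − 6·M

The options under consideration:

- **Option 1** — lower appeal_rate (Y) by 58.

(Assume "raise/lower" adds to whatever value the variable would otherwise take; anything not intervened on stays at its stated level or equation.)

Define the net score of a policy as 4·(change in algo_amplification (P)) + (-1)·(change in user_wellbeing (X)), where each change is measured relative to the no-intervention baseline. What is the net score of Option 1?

-928

Baseline:
  Y = 152
  M = 86
  B = -26 + 6·152 + 3·86 = 1144
  X = 34 − 3·86 − 2·1144 = -2512
  P = 118 + 152 − 6·86 = -246
Option 1 (Y − 58):
  Y = 152 − 58 = 94
  M = 86
  B = -26 + 6·94 + 3·86 = 796
  X = 34 − 3·86 − 2·796 = -1816
  P = 118 + 94 − 6·86 = -304
ΔP = -304 − (-246) = -58; ΔX = -1816 − (-2512) = 696
Score = 4·(-58) + (-1)·696 = -928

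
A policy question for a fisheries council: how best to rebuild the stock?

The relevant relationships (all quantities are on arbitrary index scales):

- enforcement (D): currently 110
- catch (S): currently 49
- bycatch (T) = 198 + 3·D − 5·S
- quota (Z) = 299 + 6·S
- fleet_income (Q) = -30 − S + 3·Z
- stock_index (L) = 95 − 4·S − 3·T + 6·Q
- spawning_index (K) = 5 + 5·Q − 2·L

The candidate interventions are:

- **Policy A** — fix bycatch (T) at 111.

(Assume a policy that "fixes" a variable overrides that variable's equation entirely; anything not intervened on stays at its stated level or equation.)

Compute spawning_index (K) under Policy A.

-11027

Policy A (T := 111):
  D = 110
  S = 49
  T = 111
  Z = 299 + 6·49 = 593
  Q = -30 − 49 + 3·593 = 1700
  L = 95 − 4·49 − 3·111 + 6·1700 = 9766
  K = 5 + 5·1700 − 2·9766 = -11027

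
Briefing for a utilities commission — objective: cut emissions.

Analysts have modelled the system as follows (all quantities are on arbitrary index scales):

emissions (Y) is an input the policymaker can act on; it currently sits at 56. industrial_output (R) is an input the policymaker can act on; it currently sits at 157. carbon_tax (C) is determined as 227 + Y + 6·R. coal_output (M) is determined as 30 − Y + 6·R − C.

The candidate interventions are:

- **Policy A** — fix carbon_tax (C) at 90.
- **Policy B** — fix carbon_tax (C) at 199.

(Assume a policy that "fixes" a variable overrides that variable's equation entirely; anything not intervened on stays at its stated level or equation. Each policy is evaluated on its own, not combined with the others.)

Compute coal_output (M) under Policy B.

717

Policy B (C := 199):
  Y = 56
  R = 157
  C = 199
  M = 30 − 56 + 6·157 − 199 = 717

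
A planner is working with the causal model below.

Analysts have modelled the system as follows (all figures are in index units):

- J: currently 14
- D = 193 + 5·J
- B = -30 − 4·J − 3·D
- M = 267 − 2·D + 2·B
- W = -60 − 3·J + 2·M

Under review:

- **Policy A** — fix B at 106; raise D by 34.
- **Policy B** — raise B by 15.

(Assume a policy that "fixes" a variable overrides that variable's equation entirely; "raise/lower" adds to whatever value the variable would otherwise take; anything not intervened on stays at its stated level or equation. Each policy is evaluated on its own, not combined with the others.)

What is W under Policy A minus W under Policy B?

3728

Policy A (B := 106, D + 34):
  J = 14
  D = 193 + 5·14 (+34 from intervention) = 297
  B = 106
  M = 267 − 2·297 + 2·106 = -115
  W = -60 − 3·14 + 2·(-115) = -332
Policy B (B + 15):
  J = 14
  D = 193 + 5·14 = 263
  B = -30 − 4·14 − 3·263 (+15 from intervention) = -860
  M = 267 − 2·263 + 2·(-860) = -1979
  W = -60 − 3·14 + 2·(-1979) = -4060
W: -332 − (-4060) = 3728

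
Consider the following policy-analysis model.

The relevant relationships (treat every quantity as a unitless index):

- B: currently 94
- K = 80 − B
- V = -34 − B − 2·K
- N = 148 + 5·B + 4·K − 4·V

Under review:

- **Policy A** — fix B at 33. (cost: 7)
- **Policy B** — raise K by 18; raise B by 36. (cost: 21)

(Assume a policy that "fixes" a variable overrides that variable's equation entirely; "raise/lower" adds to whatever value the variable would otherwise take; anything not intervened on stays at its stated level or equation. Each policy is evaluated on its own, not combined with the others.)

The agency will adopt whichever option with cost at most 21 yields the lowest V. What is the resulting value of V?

-161

Policy A (B := 33):
  B = 33
  K = 80 − 33 = 47
  V = -34 − 33 − 2·47 = -161
Policy B (K + 18, B + 36):
  B = 94 + 36 = 130
  K = 80 − 130 (+18 from intervention) = -32
  V = -34 − 130 − 2·(-32) = -100
Comparing — Policy A: V=-161, Policy B: V=-100. Lowest is -161 (Policy A).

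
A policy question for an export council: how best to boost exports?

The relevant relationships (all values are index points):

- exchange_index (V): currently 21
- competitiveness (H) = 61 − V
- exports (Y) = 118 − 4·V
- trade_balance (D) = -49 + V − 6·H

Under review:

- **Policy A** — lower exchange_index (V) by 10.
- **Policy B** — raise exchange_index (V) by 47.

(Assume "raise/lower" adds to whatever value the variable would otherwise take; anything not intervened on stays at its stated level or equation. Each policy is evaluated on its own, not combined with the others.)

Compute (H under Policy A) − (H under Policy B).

Policy A (V − 10):
  V = 21 − 10 = 11
  H = 61 − 11 = 50
Policy B (V + 47):
  V = 21 + 47 = 68
  H = 61 − 68 = -7
H: 50 − (-7) = 57

57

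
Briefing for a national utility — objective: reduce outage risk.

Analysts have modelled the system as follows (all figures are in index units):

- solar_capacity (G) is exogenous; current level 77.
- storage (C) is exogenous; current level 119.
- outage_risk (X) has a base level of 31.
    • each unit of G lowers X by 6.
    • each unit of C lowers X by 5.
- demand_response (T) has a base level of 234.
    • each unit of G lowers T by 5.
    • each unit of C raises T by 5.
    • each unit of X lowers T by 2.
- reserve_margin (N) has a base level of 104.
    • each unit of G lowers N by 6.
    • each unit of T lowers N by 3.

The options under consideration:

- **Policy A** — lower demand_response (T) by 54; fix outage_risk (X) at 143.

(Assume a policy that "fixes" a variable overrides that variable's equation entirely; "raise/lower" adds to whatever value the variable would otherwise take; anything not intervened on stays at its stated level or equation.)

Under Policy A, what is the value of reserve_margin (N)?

-670

Policy A (T − 54, X := 143):
  G = 77
  C = 119
  X = 143
  T = 234 − 5·77 + 5·119 − 2·143 (−54 from intervention) = 104
  N = 104 − 6·77 − 3·104 = -670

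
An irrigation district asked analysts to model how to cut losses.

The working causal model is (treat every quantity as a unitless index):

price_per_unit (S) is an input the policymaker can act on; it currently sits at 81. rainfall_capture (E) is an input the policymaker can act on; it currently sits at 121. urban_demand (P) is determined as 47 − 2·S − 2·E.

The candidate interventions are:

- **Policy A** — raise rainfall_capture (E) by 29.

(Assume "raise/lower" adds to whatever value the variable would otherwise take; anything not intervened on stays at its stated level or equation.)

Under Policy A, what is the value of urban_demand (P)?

Policy A (E + 29):
  S = 81
  E = 121 + 29 = 150
  P = 47 − 2·81 − 2·150 = -415

-415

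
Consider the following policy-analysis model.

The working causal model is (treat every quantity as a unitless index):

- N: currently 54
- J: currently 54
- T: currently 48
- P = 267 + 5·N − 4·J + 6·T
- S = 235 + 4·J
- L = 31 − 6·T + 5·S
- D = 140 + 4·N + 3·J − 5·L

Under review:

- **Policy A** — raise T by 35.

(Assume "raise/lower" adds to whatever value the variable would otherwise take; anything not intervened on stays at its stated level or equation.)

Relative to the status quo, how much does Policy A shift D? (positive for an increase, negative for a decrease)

Baseline:
  N = 54
  J = 54
  T = 48
  S = 235 + 4·54 = 451
  L = 31 − 6·48 + 5·451 = 1998
  D = 140 + 4·54 + 3·54 − 5·1998 = -9472
Policy A (T + 35):
  N = 54
  J = 54
  T = 48 + 35 = 83
  S = 235 + 4·54 = 451
  L = 31 − 6·83 + 5·451 = 1788
  D = 140 + 4·54 + 3·54 − 5·1788 = -8422
Change in D: -8422 − (-9472) = 1050

1050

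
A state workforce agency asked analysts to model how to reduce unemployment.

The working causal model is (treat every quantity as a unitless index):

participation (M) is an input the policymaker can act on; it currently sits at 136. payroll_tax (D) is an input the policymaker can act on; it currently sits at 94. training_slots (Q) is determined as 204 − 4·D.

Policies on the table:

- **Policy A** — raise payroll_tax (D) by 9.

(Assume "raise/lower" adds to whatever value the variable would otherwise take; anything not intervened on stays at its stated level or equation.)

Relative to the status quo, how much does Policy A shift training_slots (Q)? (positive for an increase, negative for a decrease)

Baseline:
  D = 94
  Q = 204 − 4·94 = -172
Policy A (D + 9):
  D = 94 + 9 = 103
  Q = 204 − 4·103 = -208
Change in Q: -208 − (-172) = -36

-36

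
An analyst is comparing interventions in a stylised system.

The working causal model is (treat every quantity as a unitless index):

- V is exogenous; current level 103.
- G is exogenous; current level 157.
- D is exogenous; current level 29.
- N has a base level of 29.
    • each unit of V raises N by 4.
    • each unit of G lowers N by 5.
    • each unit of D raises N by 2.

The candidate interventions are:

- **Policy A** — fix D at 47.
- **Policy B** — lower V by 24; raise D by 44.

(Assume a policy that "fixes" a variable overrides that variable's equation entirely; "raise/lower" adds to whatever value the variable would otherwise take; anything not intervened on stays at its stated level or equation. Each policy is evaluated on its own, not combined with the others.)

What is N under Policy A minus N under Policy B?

44

Policy A (D := 47):
  V = 103
  G = 157
  D = 47
  N = 29 + 4·103 − 5·157 + 2·47 = -250
Policy B (V − 24, D + 44):
  V = 103 − 24 = 79
  G = 157
  D = 29 + 44 = 73
  N = 29 + 4·79 − 5·157 + 2·73 = -294
N: -250 − (-294) = 44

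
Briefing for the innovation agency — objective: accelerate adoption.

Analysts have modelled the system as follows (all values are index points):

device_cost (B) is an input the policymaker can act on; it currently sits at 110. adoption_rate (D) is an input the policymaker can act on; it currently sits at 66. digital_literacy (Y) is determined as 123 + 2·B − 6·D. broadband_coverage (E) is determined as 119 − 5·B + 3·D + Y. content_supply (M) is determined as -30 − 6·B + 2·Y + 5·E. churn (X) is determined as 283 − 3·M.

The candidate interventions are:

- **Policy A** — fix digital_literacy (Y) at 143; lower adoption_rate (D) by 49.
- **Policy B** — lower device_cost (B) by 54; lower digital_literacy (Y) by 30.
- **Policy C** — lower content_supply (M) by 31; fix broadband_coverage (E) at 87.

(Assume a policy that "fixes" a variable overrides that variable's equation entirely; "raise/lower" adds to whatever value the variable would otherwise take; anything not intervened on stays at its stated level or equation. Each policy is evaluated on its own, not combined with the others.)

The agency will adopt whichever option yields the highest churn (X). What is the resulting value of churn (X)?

5050

Policy A (Y := 143, D − 49):
  B = 110
  D = 66 − 49 = 17
  Y = 143
  E = 119 − 5·110 + 3·17 + 143 = -237
  M = -30 − 6·110 + 2·143 + 5·(-237) = -1589
  X = 283 − 3·(-1589) = 5050
Policy B (B − 54, Y − 30):
  B = 110 − 54 = 56
  D = 66
  Y = 123 + 2·56 − 6·66 (−30 from intervention) = -191
  E = 119 − 5·56 + 3·66 + (-191) = -154
  M = -30 − 6·56 + 2·(-191) + 5·(-154) = -1518
  X = 283 − 3·(-1518) = 4837
Policy C (M − 31, E := 87):
  B = 110
  D = 66
  Y = 123 + 2·110 − 6·66 = -53
  E = 87
  M = -30 − 6·110 + 2·(-53) + 5·87 (−31 from intervention) = -392
  X = 283 − 3·(-392) = 1459
Comparing — Policy A: X=5050, Policy B: X=4837, Policy C: X=1459. Highest is 5050 (Policy A).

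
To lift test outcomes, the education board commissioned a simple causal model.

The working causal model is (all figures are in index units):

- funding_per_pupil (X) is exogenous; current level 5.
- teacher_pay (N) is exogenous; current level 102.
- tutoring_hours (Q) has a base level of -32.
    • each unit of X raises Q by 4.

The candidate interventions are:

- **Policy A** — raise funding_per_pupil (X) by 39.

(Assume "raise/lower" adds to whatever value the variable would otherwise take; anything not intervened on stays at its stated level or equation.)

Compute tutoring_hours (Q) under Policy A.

144

Policy A (X + 39):
  X = 5 + 39 = 44
  Q = -32 + 4·44 = 144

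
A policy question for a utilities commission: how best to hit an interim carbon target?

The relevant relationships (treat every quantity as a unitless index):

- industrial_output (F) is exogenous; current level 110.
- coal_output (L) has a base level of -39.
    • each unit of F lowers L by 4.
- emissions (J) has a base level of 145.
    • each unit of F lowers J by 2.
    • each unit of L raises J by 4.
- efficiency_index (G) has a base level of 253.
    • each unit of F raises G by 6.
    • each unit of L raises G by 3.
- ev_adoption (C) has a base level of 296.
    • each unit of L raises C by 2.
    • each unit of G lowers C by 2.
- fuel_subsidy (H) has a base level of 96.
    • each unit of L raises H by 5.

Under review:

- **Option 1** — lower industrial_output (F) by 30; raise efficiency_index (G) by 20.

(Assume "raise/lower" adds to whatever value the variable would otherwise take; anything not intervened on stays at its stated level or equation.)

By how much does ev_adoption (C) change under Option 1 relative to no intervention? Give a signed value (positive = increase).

Baseline:
  F = 110
  L = -39 − 4·110 = -479
  G = 253 + 6·110 + 3·(-479) = -524
  C = 296 + 2·(-479) − 2·(-524) = 386
Option 1 (F − 30, G + 20):
  F = 110 − 30 = 80
  L = -39 − 4·80 = -359
  G = 253 + 6·80 + 3·(-359) (+20 from intervention) = -324
  C = 296 + 2·(-359) − 2·(-324) = 226
Change in C: 226 − 386 = -160

-160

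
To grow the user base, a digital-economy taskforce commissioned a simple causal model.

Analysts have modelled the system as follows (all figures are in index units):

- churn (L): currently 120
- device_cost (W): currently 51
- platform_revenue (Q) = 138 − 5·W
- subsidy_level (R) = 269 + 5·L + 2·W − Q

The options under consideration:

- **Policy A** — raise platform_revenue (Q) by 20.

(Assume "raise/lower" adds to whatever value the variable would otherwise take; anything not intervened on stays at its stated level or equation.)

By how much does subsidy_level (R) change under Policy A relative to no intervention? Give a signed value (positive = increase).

-20

Baseline:
  L = 120
  W = 51
  Q = 138 − 5·51 = -117
  R = 269 + 5·120 + 2·51 − (-117) = 1088
Policy A (Q + 20):
  L = 120
  W = 51
  Q = 138 − 5·51 (+20 from intervention) = -97
  R = 269 + 5·120 + 2·51 − (-97) = 1068
Change in R: 1068 − 1088 = -20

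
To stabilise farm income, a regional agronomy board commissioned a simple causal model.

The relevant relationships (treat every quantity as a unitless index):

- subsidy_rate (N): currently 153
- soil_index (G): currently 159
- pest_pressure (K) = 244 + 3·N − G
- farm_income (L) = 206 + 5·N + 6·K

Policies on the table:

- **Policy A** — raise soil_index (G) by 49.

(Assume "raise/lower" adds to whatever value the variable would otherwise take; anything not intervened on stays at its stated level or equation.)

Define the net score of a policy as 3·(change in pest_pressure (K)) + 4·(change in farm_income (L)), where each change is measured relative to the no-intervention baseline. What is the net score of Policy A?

Baseline:
  N = 153
  G = 159
  K = 244 + 3·153 − 159 = 544
  L = 206 + 5·153 + 6·544 = 4235
Policy A (G + 49):
  N = 153
  G = 159 + 49 = 208
  K = 244 + 3·153 − 208 = 495
  L = 206 + 5·153 + 6·495 = 3941
ΔK = 495 − 544 = -49; ΔL = 3941 − 4235 = -294
Score = 3·(-49) + 4·(-294) = -1323

-1323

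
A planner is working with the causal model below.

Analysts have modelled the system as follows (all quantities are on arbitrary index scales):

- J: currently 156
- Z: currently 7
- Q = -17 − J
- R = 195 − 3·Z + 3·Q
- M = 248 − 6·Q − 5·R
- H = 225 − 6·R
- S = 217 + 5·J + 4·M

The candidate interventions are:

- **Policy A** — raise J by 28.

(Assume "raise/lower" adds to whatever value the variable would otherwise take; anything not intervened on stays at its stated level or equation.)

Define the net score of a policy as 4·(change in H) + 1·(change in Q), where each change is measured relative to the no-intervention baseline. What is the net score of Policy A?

Baseline:
  J = 156
  Z = 7
  Q = -17 − 156 = -173
  R = 195 − 3·7 + 3·(-173) = -345
  H = 225 − 6·(-345) = 2295
Policy A (J + 28):
  J = 156 + 28 = 184
  Z = 7
  Q = -17 − 184 = -201
  R = 195 − 3·7 + 3·(-201) = -429
  H = 225 − 6·(-429) = 2799
ΔH = 2799 − 2295 = 504; ΔQ = -201 − (-173) = -28
Score = 4·504 + 1·(-28) = 1988

1988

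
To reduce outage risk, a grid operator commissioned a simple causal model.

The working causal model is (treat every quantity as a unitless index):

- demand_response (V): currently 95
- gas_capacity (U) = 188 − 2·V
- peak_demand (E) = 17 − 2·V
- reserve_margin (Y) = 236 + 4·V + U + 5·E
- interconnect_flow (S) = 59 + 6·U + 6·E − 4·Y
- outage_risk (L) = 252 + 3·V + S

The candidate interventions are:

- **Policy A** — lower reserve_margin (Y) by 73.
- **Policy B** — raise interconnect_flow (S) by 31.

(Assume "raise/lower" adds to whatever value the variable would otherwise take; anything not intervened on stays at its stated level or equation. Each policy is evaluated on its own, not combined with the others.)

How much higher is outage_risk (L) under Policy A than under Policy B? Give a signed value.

Policy A (Y − 73):
  V = 95
  U = 188 − 2·95 = -2
  E = 17 − 2·95 = -173
  Y = 236 + 4·95 + (-2) + 5·(-173) (−73 from intervention) = -324
  S = 59 + 6·(-2) + 6·(-173) − 4·(-324) = 305
  L = 252 + 3·95 + 305 = 842
Policy B (S + 31):
  V = 95
  U = 188 − 2·95 = -2
  E = 17 − 2·95 = -173
  Y = 236 + 4·95 + (-2) + 5·(-173) = -251
  S = 59 + 6·(-2) + 6·(-173) − 4·(-251) (+31 from intervention) = 44
  L = 252 + 3·95 + 44 = 581
L: 842 − 581 = 261

261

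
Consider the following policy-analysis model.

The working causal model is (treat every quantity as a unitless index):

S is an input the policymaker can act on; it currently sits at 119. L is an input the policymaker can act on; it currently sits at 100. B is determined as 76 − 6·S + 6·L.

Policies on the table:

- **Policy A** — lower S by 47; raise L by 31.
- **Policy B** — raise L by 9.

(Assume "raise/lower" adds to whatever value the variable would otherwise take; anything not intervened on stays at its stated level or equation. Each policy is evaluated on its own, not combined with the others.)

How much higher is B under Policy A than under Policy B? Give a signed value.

414

Policy A (S − 47, L + 31):
  S = 119 − 47 = 72
  L = 100 + 31 = 131
  B = 76 − 6·72 + 6·131 = 430
Policy B (L + 9):
  S = 119
  L = 100 + 9 = 109
  B = 76 − 6·119 + 6·109 = 16
B: 430 − 16 = 414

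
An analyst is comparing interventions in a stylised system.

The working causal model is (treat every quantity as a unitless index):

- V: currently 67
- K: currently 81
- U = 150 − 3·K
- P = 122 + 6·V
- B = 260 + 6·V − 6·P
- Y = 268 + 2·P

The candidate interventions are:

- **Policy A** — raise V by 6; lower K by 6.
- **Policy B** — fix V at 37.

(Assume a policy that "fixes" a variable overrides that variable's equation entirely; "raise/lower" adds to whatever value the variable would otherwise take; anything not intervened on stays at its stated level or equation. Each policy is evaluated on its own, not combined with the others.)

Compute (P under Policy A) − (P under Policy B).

Policy A (V + 6, K − 6):
  V = 67 + 6 = 73
  P = 122 + 6·73 = 560
Policy B (V := 37):
  V = 37
  P = 122 + 6·37 = 344
P: 560 − 344 = 216

216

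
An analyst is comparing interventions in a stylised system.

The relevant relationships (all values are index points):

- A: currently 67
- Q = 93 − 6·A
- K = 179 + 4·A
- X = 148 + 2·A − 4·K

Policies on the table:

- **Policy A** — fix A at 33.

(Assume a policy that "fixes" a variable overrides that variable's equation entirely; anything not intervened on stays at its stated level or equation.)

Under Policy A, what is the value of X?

-1030

Policy A (A := 33):
  A = 33
  K = 179 + 4·33 = 311
  X = 148 + 2·33 − 4·311 = -1030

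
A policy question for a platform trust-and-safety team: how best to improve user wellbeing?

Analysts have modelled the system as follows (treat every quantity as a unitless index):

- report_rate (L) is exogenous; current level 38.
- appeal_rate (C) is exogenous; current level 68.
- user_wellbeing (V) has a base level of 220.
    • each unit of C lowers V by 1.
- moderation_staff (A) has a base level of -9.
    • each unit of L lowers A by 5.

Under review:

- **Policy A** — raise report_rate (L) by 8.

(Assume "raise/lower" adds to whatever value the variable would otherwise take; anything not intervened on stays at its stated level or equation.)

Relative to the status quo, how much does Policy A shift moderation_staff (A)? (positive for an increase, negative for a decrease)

Baseline:
  L = 38
  A = -9 − 5·38 = -199
Policy A (L + 8):
  L = 38 + 8 = 46
  A = -9 − 5·46 = -239
Change in A: -239 − (-199) = -40

-40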